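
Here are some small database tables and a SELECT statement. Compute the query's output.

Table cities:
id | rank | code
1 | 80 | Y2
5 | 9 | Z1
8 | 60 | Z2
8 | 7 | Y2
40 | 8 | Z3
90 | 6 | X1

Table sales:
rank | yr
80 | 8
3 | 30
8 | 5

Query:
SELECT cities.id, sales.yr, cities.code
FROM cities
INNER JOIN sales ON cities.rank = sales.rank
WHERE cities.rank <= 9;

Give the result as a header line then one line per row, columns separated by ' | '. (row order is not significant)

== RESULT ==
cities.id | sales.yr | cities.code
40 | 5 | Z3

Derivation:
After JOIN sales (2 rows):
cities.id | cities.rank | cities.code | sales.rank | sales.yr
1 | 80 | Y2 | 80 | 8
40 | 8 | Z3 | 8 | 5
After WHERE (1 rows):
cities.id | cities.rank | cities.code | sales.rank | sales.yr
40 | 8 | Z3 | 8 | 5
After SELECT (1 rows):
cities.id | sales.yr | cities.code
40 | 5 | Z3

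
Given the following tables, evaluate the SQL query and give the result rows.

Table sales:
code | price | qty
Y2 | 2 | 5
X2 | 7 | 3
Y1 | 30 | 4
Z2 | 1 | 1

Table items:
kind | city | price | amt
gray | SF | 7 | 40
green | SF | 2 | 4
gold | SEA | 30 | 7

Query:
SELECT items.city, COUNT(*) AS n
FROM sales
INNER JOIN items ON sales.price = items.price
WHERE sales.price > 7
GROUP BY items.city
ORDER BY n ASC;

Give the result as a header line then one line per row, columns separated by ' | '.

== RESULT ==
items.city | n
SEA | 1

Derivation:
After JOIN items (3 rows):
sales.code | sales.price | sales.qty | items.kind | items.city | items.price | items.amt
Y2 | 2 | 5 | green | SF | 2 | 4
X2 | 7 | 3 | gray | SF | 7 | 40
Y1 | 30 | 4 | gold | SEA | 30 | 7
After WHERE (1 rows):
sales.code | sales.price | sales.qty | items.kind | items.city | items.price | items.amt
Y1 | 30 | 4 | gold | SEA | 30 | 7
After GROUP BY (1 rows):
items.city | n
SEA | 1
After ORDER BY (1 rows):
items.city | n
SEA | 1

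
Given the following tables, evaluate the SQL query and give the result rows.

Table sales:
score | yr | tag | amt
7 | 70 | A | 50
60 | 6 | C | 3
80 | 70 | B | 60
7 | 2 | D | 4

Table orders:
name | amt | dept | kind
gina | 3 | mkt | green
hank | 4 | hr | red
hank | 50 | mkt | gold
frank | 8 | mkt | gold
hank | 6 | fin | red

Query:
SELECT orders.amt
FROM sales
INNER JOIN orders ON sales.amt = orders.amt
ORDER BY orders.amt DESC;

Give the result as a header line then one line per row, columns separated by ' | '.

After JOIN orders (3 rows):
sales.score | sales.yr | sales.tag | sales.amt | orders.name | orders.amt | orders.dept | orders.kind
7 | 70 | A | 50 | hank | 50 | mkt | gold
60 | 6 | C | 3 | gina | 3 | mkt | green
7 | 2 | D | 4 | hank | 4 | hr | red
After SELECT (3 rows):
orders.amt
50
3
4
After ORDER BY (3 rows):
orders.amt
50
4
3

== RESULT ==
orders.amt
50
4
3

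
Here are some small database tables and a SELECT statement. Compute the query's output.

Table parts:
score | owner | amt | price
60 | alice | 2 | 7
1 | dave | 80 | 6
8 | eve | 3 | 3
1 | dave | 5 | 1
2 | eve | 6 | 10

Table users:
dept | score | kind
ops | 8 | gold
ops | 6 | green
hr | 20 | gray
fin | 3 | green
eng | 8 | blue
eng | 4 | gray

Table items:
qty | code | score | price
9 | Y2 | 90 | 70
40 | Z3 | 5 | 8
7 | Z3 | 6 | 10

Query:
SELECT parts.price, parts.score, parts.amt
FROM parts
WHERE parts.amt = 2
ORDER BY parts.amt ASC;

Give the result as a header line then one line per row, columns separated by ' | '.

After WHERE (1 rows):
parts.score | parts.owner | parts.amt | parts.price
60 | alice | 2 | 7
After SELECT (1 rows):
parts.price | parts.score | parts.amt
7 | 60 | 2
After ORDER BY (1 rows):
parts.price | parts.score | parts.amt
7 | 60 | 2

== RESULT ==
parts.price | parts.score | parts.amt
7 | 60 | 2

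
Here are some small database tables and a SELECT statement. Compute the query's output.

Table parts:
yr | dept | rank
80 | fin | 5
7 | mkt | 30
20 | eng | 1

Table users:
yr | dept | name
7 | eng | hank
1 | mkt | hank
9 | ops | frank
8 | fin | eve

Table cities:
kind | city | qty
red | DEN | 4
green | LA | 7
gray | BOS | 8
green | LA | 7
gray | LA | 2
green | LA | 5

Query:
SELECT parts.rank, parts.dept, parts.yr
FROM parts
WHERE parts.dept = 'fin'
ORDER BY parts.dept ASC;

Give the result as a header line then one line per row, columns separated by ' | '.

== RESULT ==
parts.rank | parts.dept | parts.yr
5 | fin | 80

Derivation:
After WHERE (1 rows):
parts.yr | parts.dept | parts.rank
80 | fin | 5
After SELECT (1 rows):
parts.rank | parts.dept | parts.yr
5 | fin | 80
After ORDER BY (1 rows):
parts.rank | parts.dept | parts.yr
5 | fin | 80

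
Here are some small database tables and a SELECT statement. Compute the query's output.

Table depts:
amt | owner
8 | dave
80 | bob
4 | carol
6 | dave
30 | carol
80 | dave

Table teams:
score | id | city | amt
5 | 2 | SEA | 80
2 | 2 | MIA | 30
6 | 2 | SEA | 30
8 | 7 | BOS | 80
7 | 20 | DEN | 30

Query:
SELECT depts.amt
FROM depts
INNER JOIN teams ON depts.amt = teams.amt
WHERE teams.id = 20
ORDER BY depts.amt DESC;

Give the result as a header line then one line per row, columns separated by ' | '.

After JOIN teams (7 rows):
depts.amt | depts.owner | teams.score | teams.id | teams.city | teams.amt
80 | bob | 5 | 2 | SEA | 80
80 | bob | 8 | 7 | BOS | 80
30 | carol | 2 | 2 | MIA | 30
30 | carol | 6 | 2 | SEA | 30
30 | carol | 7 | 20 | DEN | 30
80 | dave | 5 | 2 | SEA | 80
80 | dave | 8 | 7 | BOS | 80
After WHERE (1 rows):
depts.amt | depts.owner | teams.score | teams.id | teams.city | teams.amt
30 | carol | 7 | 20 | DEN | 30
After SELECT (1 rows):
depts.amt
30
After ORDER BY (1 rows):
depts.amt
30

== RESULT ==
depts.amt
30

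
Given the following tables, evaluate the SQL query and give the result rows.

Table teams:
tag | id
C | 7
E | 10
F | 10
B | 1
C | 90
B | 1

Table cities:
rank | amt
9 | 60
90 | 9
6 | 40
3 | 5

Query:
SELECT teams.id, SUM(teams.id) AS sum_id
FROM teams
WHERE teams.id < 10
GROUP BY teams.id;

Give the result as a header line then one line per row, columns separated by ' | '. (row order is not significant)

== RESULT ==
teams.id | sum_id
7 | 7
1 | 2

Derivation:
After WHERE (3 rows):
teams.tag | teams.id
C | 7
B | 1
B | 1
After GROUP BY (2 rows):
teams.id | sum_id
7 | 7
1 | 2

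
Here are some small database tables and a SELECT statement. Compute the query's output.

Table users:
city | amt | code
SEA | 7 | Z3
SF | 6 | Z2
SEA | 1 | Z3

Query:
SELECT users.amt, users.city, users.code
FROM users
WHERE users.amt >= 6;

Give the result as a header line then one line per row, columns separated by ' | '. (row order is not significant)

== RESULT ==
users.amt | users.city | users.code
7 | SEA | Z3
6 | SF | Z2

Derivation:
After WHERE (2 rows):
users.city | users.amt | users.code
SEA | 7 | Z3
SF | 6 | Z2
After SELECT (2 rows):
users.amt | users.city | users.code
7 | SEA | Z3
6 | SF | Z2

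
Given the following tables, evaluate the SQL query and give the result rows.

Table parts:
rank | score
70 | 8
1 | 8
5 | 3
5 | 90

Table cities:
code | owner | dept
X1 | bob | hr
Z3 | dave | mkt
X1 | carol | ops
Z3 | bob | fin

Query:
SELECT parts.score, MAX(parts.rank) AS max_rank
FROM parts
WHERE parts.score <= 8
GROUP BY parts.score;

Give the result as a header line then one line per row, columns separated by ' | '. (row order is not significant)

== RESULT ==
parts.score | max_rank
8 | 70
3 | 5

Derivation:
After WHERE (3 rows):
parts.rank | parts.score
70 | 8
1 | 8
5 | 3
After GROUP BY (2 rows):
parts.score | max_rank
8 | 70
3 | 5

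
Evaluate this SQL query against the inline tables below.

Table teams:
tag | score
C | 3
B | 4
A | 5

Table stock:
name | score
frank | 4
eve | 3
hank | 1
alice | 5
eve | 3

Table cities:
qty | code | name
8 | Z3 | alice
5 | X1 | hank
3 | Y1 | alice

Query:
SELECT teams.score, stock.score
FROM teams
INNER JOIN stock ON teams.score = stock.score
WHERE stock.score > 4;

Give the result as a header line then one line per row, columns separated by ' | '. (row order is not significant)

== RESULT ==
teams.score | stock.score
5 | 5

Derivation:
After JOIN stock (4 rows):
teams.tag | teams.score | stock.name | stock.score
C | 3 | eve | 3
C | 3 | eve | 3
B | 4 | frank | 4
A | 5 | alice | 5
After WHERE (1 rows):
teams.tag | teams.score | stock.name | stock.score
A | 5 | alice | 5
After SELECT (1 rows):
teams.score | stock.score
5 | 5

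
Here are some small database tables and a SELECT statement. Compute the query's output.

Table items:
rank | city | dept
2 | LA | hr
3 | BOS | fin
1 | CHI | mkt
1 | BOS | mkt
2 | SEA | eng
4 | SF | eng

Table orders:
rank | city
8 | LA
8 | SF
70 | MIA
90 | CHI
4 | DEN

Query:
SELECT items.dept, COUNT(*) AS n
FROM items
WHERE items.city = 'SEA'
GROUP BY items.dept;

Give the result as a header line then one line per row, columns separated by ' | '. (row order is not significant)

After WHERE (1 rows):
items.rank | items.city | items.dept
2 | SEA | eng
After GROUP BY (1 rows):
items.dept | n
eng | 1

== RESULT ==
items.dept | n
eng | 1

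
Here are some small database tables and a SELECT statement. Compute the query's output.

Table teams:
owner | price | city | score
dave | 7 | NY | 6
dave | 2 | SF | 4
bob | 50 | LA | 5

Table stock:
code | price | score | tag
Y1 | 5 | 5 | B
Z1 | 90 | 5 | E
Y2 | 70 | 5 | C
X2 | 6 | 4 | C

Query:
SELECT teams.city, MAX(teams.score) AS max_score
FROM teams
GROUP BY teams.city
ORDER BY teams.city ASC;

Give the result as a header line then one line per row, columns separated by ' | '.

After GROUP BY (3 rows):
teams.city | max_score
NY | 6
SF | 4
LA | 5
After ORDER BY (3 rows):
teams.city | max_score
LA | 5
NY | 6
SF | 4

== RESULT ==
teams.city | max_score
LA | 5
NY | 6
SF | 4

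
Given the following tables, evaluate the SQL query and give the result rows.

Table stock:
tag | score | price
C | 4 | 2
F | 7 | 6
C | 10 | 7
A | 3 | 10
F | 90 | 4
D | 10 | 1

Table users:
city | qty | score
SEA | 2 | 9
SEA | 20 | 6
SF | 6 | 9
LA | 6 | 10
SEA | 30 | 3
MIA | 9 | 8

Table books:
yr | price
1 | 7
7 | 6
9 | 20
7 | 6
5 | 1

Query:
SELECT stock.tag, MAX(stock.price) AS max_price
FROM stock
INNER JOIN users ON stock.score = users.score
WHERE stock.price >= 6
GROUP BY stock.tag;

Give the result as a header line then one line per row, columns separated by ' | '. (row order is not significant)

== RESULT ==
stock.tag | max_price
C | 7
A | 10

Derivation:
After JOIN users (3 rows):
stock.tag | stock.score | stock.price | users.city | users.qty | users.score
C | 10 | 7 | LA | 6 | 10
A | 3 | 10 | SEA | 30 | 3
D | 10 | 1 | LA | 6 | 10
After WHERE (2 rows):
stock.tag | stock.score | stock.price | users.city | users.qty | users.score
C | 10 | 7 | LA | 6 | 10
A | 3 | 10 | SEA | 30 | 3
After GROUP BY (2 rows):
stock.tag | max_price
C | 7
A | 10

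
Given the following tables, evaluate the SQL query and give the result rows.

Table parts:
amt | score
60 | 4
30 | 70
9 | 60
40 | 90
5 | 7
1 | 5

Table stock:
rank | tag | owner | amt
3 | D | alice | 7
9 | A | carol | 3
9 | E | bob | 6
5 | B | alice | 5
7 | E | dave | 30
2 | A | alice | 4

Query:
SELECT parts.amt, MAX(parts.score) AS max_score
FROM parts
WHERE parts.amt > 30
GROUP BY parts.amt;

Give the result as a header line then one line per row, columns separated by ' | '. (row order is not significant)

== RESULT ==
parts.amt | max_score
60 | 4
40 | 90

Derivation:
After WHERE (2 rows):
parts.amt | parts.score
60 | 4
40 | 90
After GROUP BY (2 rows):
parts.amt | max_score
60 | 4
40 | 90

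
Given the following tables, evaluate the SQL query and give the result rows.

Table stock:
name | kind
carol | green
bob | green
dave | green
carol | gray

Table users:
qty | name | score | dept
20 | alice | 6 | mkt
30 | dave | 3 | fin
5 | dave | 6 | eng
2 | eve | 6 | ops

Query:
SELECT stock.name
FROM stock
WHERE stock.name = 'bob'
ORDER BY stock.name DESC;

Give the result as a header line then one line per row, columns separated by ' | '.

After WHERE (1 rows):
stock.name | stock.kind
bob | green
After SELECT (1 rows):
stock.name
bob
After ORDER BY (1 rows):
stock.name
bob

== RESULT ==
stock.name
bob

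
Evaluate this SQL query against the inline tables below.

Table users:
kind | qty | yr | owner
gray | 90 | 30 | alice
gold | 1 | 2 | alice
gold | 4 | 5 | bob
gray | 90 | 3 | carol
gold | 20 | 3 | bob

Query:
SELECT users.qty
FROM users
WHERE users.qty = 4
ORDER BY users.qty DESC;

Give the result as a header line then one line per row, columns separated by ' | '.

After WHERE (1 rows):
users.kind | users.qty | users.yr | users.owner
gold | 4 | 5 | bob
After SELECT (1 rows):
users.qty
4
After ORDER BY (1 rows):
users.qty
4

== RESULT ==
users.qty
4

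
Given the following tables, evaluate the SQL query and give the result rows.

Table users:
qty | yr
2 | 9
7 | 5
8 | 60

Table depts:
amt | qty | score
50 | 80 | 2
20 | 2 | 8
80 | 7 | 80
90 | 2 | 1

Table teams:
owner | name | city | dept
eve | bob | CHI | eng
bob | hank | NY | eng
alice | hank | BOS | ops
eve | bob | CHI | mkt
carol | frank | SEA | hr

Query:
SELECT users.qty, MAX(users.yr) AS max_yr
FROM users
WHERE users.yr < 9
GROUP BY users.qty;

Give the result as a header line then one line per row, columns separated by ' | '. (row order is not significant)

== RESULT ==
users.qty | max_yr
7 | 5

Derivation:
After WHERE (1 rows):
users.qty | users.yr
7 | 5
After GROUP BY (1 rows):
users.qty | max_yr
7 | 5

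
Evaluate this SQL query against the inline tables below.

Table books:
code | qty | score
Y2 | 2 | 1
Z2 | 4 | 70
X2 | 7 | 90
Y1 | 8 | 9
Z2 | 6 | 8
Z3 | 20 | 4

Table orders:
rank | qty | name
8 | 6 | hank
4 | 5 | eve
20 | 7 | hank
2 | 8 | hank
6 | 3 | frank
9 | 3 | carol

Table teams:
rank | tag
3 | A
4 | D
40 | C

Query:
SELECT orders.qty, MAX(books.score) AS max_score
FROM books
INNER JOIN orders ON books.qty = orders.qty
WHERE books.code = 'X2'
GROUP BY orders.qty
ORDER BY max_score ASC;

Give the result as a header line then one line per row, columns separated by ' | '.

== RESULT ==
orders.qty | max_score
7 | 90

Derivation:
After JOIN orders (3 rows):
books.code | books.qty | books.score | orders.rank | orders.qty | orders.name
X2 | 7 | 90 | 20 | 7 | hank
Y1 | 8 | 9 | 2 | 8 | hank
Z2 | 6 | 8 | 8 | 6 | hank
After WHERE (1 rows):
books.code | books.qty | books.score | orders.rank | orders.qty | orders.name
X2 | 7 | 90 | 20 | 7 | hank
After GROUP BY (1 rows):
orders.qty | max_score
7 | 90
After ORDER BY (1 rows):
orders.qty | max_score
7 | 90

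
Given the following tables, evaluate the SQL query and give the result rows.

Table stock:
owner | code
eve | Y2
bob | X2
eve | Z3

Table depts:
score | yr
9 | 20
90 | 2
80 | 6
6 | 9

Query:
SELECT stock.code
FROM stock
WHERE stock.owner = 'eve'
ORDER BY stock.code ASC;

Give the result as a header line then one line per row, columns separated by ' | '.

After WHERE (2 rows):
stock.owner | stock.code
eve | Y2
eve | Z3
After SELECT (2 rows):
stock.code
Y2
Z3
After ORDER BY (2 rows):
stock.code
Y2
Z3

== RESULT ==
stock.code
Y2
Z3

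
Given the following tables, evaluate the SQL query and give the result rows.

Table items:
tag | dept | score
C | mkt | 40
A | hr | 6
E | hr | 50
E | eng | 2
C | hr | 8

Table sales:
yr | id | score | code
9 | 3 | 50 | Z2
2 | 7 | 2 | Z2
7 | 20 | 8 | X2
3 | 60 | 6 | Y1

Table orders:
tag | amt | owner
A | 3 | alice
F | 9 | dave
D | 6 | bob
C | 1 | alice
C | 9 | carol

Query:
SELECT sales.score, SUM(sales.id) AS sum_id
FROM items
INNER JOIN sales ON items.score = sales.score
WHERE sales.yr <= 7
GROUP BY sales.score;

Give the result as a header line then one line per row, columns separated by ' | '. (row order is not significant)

== RESULT ==
sales.score | sum_id
6 | 60
2 | 7
8 | 20

Derivation:
After JOIN sales (4 rows):
items.tag | items.dept | items.score | sales.yr | sales.id | sales.score | sales.code
A | hr | 6 | 3 | 60 | 6 | Y1
E | hr | 50 | 9 | 3 | 50 | Z2
E | eng | 2 | 2 | 7 | 2 | Z2
C | hr | 8 | 7 | 20 | 8 | X2
After WHERE (3 rows):
items.tag | items.dept | items.score | sales.yr | sales.id | sales.score | sales.code
A | hr | 6 | 3 | 60 | 6 | Y1
E | eng | 2 | 2 | 7 | 2 | Z2
C | hr | 8 | 7 | 20 | 8 | X2
After GROUP BY (3 rows):
sales.score | sum_id
6 | 60
2 | 7
8 | 20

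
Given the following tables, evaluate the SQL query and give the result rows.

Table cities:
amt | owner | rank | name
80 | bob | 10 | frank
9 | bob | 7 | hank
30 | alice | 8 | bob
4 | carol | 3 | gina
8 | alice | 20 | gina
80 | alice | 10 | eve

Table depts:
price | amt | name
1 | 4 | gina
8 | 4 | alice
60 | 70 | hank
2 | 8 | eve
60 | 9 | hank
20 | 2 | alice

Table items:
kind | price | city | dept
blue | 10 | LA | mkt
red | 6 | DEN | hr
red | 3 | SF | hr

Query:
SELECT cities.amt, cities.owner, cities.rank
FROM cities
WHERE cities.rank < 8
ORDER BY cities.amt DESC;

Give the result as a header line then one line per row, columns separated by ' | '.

After WHERE (2 rows):
cities.amt | cities.owner | cities.rank | cities.name
9 | bob | 7 | hank
4 | carol | 3 | gina
After SELECT (2 rows):
cities.amt | cities.owner | cities.rank
9 | bob | 7
4 | carol | 3
After ORDER BY (2 rows):
cities.amt | cities.owner | cities.rank
9 | bob | 7
4 | carol | 3

== RESULT ==
cities.amt | cities.owner | cities.rank
9 | bob | 7
4 | carol | 3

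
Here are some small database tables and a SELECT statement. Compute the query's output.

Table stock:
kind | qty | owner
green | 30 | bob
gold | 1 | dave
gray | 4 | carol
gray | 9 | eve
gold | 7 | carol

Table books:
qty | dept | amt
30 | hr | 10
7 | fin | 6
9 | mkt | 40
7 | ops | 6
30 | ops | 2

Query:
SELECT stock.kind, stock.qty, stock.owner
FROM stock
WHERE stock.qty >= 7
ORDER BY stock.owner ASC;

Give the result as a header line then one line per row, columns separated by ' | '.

After WHERE (3 rows):
stock.kind | stock.qty | stock.owner
green | 30 | bob
gray | 9 | eve
gold | 7 | carol
After SELECT (3 rows):
stock.kind | stock.qty | stock.owner
green | 30 | bob
gray | 9 | eve
gold | 7 | carol
After ORDER BY (3 rows):
stock.kind | stock.qty | stock.owner
green | 30 | bob
gold | 7 | carol
gray | 9 | eve

== RESULT ==
stock.kind | stock.qty | stock.owner
green | 30 | bob
gold | 7 | carol
gray | 9 | eve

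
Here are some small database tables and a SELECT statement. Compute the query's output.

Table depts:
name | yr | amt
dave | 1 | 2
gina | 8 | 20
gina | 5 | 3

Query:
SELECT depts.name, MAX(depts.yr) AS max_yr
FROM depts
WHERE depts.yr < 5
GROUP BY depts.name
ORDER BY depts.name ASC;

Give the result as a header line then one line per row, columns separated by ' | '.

== RESULT ==
depts.name | max_yr
dave | 1

Derivation:
After WHERE (1 rows):
depts.name | depts.yr | depts.amt
dave | 1 | 2
After GROUP BY (1 rows):
depts.name | max_yr
dave | 1
After ORDER BY (1 rows):
depts.name | max_yr
dave | 1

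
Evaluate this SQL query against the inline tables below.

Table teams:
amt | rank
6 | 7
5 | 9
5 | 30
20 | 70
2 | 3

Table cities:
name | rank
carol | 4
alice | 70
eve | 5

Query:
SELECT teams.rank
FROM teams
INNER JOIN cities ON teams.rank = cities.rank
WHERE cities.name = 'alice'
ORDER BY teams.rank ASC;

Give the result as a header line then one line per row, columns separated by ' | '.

After JOIN cities (1 rows):
teams.amt | teams.rank | cities.name | cities.rank
20 | 70 | alice | 70
After WHERE (1 rows):
teams.amt | teams.rank | cities.name | cities.rank
20 | 70 | alice | 70
After SELECT (1 rows):
teams.rank
70
After ORDER BY (1 rows):
teams.rank
70

== RESULT ==
teams.rank
70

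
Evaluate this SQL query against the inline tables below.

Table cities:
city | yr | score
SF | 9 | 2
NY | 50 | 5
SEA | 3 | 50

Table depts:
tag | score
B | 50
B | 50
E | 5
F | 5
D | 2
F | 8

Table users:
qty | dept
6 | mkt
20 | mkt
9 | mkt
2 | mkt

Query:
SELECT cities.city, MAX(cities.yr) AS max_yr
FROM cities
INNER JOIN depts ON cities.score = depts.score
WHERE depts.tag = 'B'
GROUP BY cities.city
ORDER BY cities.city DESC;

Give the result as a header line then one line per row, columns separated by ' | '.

== RESULT ==
cities.city | max_yr
SEA | 3

Derivation:
After JOIN depts (5 rows):
cities.city | cities.yr | cities.score | depts.tag | depts.score
SF | 9 | 2 | D | 2
NY | 50 | 5 | E | 5
NY | 50 | 5 | F | 5
SEA | 3 | 50 | B | 50
SEA | 3 | 50 | B | 50
After WHERE (2 rows):
cities.city | cities.yr | cities.score | depts.tag | depts.score
SEA | 3 | 50 | B | 50
SEA | 3 | 50 | B | 50
After GROUP BY (1 rows):
cities.city | max_yr
SEA | 3
After ORDER BY (1 rows):
cities.city | max_yr
SEA | 3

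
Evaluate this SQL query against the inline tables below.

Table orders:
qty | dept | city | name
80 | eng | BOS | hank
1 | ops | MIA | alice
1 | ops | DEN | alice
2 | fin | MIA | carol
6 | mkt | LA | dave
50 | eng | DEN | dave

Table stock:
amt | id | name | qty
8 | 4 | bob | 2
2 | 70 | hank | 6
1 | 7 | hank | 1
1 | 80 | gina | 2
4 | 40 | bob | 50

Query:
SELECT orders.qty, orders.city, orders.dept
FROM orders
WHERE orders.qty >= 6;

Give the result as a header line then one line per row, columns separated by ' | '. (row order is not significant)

== RESULT ==
orders.qty | orders.city | orders.dept
80 | BOS | eng
6 | LA | mkt
50 | DEN | eng

Derivation:
After WHERE (3 rows):
orders.qty | orders.dept | orders.city | orders.name
80 | eng | BOS | hank
6 | mkt | LA | dave
50 | eng | DEN | dave
After SELECT (3 rows):
orders.qty | orders.city | orders.dept
80 | BOS | eng
6 | LA | mkt
50 | DEN | eng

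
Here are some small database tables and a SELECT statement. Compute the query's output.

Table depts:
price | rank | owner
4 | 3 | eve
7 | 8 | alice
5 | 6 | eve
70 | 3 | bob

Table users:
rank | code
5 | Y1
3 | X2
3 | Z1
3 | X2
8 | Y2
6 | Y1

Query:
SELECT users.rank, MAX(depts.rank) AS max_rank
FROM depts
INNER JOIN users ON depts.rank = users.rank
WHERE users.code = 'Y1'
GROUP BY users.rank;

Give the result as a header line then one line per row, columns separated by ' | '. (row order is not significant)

== RESULT ==
users.rank | max_rank
6 | 6

Derivation:
After JOIN users (8 rows):
depts.price | depts.rank | depts.owner | users.rank | users.code
4 | 3 | eve | 3 | X2
4 | 3 | eve | 3 | Z1
4 | 3 | eve | 3 | X2
7 | 8 | alice | 8 | Y2
5 | 6 | eve | 6 | Y1
70 | 3 | bob | 3 | X2
70 | 3 | bob | 3 | Z1
70 | 3 | bob | 3 | X2
After WHERE (1 rows):
depts.price | depts.rank | depts.owner | users.rank | users.code
5 | 6 | eve | 6 | Y1
After GROUP BY (1 rows):
users.rank | max_rank
6 | 6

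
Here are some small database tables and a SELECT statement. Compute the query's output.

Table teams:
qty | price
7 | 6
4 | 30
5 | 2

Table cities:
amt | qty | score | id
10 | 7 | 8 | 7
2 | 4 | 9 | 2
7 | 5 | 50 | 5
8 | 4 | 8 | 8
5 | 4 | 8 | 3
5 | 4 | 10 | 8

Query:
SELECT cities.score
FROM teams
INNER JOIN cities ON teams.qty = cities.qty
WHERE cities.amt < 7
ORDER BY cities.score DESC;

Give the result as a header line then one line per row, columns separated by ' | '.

== RESULT ==
cities.score
10
9
8

Derivation:
After JOIN cities (6 rows):
teams.qty | teams.price | cities.amt | cities.qty | cities.score | cities.id
7 | 6 | 10 | 7 | 8 | 7
4 | 30 | 2 | 4 | 9 | 2
4 | 30 | 8 | 4 | 8 | 8
4 | 30 | 5 | 4 | 8 | 3
4 | 30 | 5 | 4 | 10 | 8
5 | 2 | 7 | 5 | 50 | 5
After WHERE (3 rows):
teams.qty | teams.price | cities.amt | cities.qty | cities.score | cities.id
4 | 30 | 2 | 4 | 9 | 2
4 | 30 | 5 | 4 | 8 | 3
4 | 30 | 5 | 4 | 10 | 8
After SELECT (3 rows):
cities.score
9
8
10
After ORDER BY (3 rows):
cities.score
10
9
8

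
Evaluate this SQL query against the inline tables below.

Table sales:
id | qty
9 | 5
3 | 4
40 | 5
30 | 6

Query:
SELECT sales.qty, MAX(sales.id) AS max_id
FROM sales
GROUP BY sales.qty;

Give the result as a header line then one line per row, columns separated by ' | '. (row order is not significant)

After GROUP BY (3 rows):
sales.qty | max_id
5 | 40
4 | 3
6 | 30

== RESULT ==
sales.qty | max_id
5 | 40
4 | 3
6 | 30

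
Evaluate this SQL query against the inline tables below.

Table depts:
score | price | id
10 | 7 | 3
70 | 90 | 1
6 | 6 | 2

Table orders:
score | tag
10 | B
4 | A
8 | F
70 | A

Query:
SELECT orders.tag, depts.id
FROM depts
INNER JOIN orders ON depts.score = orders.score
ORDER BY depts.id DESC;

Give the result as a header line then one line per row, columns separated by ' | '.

After JOIN orders (2 rows):
depts.score | depts.price | depts.id | orders.score | orders.tag
10 | 7 | 3 | 10 | B
70 | 90 | 1 | 70 | A
After SELECT (2 rows):
orders.tag | depts.id
B | 3
A | 1
After ORDER BY (2 rows):
orders.tag | depts.id
B | 3
A | 1

== RESULT ==
orders.tag | depts.id
B | 3
A | 1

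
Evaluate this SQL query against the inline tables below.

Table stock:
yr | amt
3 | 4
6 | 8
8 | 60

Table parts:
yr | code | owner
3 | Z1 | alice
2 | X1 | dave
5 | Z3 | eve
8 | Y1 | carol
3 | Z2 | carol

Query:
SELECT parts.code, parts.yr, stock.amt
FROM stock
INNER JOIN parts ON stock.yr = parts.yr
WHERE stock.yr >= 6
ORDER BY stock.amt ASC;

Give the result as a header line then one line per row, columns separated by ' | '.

After JOIN parts (3 rows):
stock.yr | stock.amt | parts.yr | parts.code | parts.owner
3 | 4 | 3 | Z1 | alice
3 | 4 | 3 | Z2 | carol
8 | 60 | 8 | Y1 | carol
After WHERE (1 rows):
stock.yr | stock.amt | parts.yr | parts.code | parts.owner
8 | 60 | 8 | Y1 | carol
After SELECT (1 rows):
parts.code | parts.yr | stock.amt
Y1 | 8 | 60
After ORDER BY (1 rows):
parts.code | parts.yr | stock.amt
Y1 | 8 | 60

== RESULT ==
parts.code | parts.yr | stock.amt
Y1 | 8 | 60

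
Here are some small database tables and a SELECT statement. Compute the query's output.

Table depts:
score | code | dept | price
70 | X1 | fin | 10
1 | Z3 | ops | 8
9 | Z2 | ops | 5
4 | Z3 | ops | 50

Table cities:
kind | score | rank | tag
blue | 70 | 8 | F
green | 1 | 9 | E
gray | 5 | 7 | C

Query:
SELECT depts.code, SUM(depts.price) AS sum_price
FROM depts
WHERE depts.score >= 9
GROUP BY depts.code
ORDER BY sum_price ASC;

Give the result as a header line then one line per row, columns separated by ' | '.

After WHERE (2 rows):
depts.score | depts.code | depts.dept | depts.price
70 | X1 | fin | 10
9 | Z2 | ops | 5
After GROUP BY (2 rows):
depts.code | sum_price
X1 | 10
Z2 | 5
After ORDER BY (2 rows):
depts.code | sum_price
Z2 | 5
X1 | 10

== RESULT ==
depts.code | sum_price
Z2 | 5
X1 | 10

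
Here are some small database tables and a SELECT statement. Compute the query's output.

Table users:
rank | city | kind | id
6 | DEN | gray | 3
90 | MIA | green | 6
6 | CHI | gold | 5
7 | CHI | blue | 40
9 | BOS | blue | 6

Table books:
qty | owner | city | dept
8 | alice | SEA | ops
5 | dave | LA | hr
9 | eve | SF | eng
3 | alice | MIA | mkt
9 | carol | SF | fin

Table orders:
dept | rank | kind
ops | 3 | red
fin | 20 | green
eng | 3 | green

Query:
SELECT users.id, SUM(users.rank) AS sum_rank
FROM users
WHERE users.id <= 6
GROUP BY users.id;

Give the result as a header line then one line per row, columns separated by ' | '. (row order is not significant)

After WHERE (4 rows):
users.rank | users.city | users.kind | users.id
6 | DEN | gray | 3
90 | MIA | green | 6
6 | CHI | gold | 5
9 | BOS | blue | 6
After GROUP BY (3 rows):
users.id | sum_rank
3 | 6
6 | 99
5 | 6

== RESULT ==
users.id | sum_rank
3 | 6
6 | 99
5 | 6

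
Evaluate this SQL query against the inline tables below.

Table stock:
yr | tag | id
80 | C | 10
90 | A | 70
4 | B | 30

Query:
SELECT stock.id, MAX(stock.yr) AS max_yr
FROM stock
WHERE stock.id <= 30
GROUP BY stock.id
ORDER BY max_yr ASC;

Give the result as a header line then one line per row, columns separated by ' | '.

After WHERE (2 rows):
stock.yr | stock.tag | stock.id
80 | C | 10
4 | B | 30
After GROUP BY (2 rows):
stock.id | max_yr
10 | 80
30 | 4
After ORDER BY (2 rows):
stock.id | max_yr
30 | 4
10 | 80

== RESULT ==
stock.id | max_yr
30 | 4
10 | 80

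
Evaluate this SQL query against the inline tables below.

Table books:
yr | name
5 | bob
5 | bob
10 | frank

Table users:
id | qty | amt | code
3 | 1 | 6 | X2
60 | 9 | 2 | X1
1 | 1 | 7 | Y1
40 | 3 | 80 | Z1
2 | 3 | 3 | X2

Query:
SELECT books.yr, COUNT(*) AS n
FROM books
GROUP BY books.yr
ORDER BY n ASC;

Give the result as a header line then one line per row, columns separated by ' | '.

After GROUP BY (2 rows):
books.yr | n
5 | 2
10 | 1
After ORDER BY (2 rows):
books.yr | n
10 | 1
5 | 2

== RESULT ==
books.yr | n
10 | 1
5 | 2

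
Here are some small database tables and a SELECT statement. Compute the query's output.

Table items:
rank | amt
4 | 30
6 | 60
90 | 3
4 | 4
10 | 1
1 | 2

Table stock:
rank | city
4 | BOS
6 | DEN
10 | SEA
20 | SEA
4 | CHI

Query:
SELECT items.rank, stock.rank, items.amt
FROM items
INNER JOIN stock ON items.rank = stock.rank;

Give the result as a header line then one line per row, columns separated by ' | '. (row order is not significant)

After JOIN stock (6 rows):
items.rank | items.amt | stock.rank | stock.city
4 | 30 | 4 | BOS
4 | 30 | 4 | CHI
6 | 60 | 6 | DEN
4 | 4 | 4 | BOS
4 | 4 | 4 | CHI
10 | 1 | 10 | SEA
After SELECT (6 rows):
items.rank | stock.rank | items.amt
4 | 4 | 30
4 | 4 | 30
6 | 6 | 60
4 | 4 | 4
4 | 4 | 4
10 | 10 | 1

== RESULT ==
items.rank | stock.rank | items.amt
4 | 4 | 30
4 | 4 | 30
6 | 6 | 60
4 | 4 | 4
4 | 4 | 4
10 | 10 | 1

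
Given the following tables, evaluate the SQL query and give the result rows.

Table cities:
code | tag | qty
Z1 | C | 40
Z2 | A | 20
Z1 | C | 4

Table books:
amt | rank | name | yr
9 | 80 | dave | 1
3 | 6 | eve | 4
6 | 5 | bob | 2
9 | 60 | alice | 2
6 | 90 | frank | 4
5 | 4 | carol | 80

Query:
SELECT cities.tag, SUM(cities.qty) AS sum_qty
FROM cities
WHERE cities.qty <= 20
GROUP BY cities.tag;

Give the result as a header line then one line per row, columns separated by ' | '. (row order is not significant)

== RESULT ==
cities.tag | sum_qty
A | 20
C | 4

Derivation:
After WHERE (2 rows):
cities.code | cities.tag | cities.qty
Z2 | A | 20
Z1 | C | 4
After GROUP BY (2 rows):
cities.tag | sum_qty
A | 20
C | 4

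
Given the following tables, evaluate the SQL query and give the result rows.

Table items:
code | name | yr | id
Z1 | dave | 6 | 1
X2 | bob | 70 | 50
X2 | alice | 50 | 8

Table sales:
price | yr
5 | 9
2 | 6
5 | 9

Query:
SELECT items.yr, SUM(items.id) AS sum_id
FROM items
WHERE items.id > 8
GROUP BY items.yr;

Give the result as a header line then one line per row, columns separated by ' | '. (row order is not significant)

== RESULT ==
items.yr | sum_id
70 | 50

Derivation:
After WHERE (1 rows):
items.code | items.name | items.yr | items.id
X2 | bob | 70 | 50
After GROUP BY (1 rows):
items.yr | sum_id
70 | 50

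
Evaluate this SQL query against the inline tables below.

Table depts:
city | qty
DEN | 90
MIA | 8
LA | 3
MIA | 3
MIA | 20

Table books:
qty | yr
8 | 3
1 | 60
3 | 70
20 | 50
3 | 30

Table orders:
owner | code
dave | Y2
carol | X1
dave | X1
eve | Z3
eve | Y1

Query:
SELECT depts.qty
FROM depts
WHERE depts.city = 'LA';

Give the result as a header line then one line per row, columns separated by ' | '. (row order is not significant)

After WHERE (1 rows):
depts.city | depts.qty
LA | 3
After SELECT (1 rows):
depts.qty
3

== RESULT ==
depts.qty
3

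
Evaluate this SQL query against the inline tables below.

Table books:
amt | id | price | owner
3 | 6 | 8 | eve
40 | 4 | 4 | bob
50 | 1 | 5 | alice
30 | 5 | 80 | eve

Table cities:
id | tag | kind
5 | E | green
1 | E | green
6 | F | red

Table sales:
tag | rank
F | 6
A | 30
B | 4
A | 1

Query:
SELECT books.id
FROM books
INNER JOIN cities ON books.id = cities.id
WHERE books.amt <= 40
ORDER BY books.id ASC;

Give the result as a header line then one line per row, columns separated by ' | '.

After JOIN cities (3 rows):
books.amt | books.id | books.price | books.owner | cities.id | cities.tag | cities.kind
3 | 6 | 8 | eve | 6 | F | red
50 | 1 | 5 | alice | 1 | E | green
30 | 5 | 80 | eve | 5 | E | green
After WHERE (2 rows):
books.amt | books.id | books.price | books.owner | cities.id | cities.tag | cities.kind
3 | 6 | 8 | eve | 6 | F | red
30 | 5 | 80 | eve | 5 | E | green
After SELECT (2 rows):
books.id
6
5
After ORDER BY (2 rows):
books.id
5
6

== RESULT ==
books.id
5
6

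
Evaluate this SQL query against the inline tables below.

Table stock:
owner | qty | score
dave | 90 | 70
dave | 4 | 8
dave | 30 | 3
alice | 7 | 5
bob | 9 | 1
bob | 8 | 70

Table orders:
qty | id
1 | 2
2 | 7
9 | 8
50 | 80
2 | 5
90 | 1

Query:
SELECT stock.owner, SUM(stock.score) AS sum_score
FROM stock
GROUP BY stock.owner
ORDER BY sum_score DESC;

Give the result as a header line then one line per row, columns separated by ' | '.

== RESULT ==
stock.owner | sum_score
dave | 81
bob | 71
alice | 5

Derivation:
After GROUP BY (3 rows):
stock.owner | sum_score
dave | 81
alice | 5
bob | 71
After ORDER BY (3 rows):
stock.owner | sum_score
dave | 81
bob | 71
alice | 5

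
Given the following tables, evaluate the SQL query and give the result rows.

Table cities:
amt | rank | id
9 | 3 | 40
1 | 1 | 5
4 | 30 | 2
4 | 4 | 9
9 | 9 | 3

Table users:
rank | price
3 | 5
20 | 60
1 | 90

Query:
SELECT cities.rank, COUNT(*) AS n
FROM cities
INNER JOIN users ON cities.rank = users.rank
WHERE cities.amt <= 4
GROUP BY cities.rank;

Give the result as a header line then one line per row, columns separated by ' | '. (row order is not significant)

== RESULT ==
cities.rank | n
1 | 1

Derivation:
After JOIN users (2 rows):
cities.amt | cities.rank | cities.id | users.rank | users.price
9 | 3 | 40 | 3 | 5
1 | 1 | 5 | 1 | 90
After WHERE (1 rows):
cities.amt | cities.rank | cities.id | users.rank | users.price
1 | 1 | 5 | 1 | 90
After GROUP BY (1 rows):
cities.rank | n
1 | 1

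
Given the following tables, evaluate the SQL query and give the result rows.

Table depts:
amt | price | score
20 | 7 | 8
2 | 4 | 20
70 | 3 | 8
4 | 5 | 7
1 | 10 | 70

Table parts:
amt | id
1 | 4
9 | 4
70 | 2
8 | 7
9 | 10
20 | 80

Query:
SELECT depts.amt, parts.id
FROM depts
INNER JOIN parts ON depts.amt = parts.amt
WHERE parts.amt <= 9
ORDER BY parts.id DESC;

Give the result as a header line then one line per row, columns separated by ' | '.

== RESULT ==
depts.amt | parts.id
1 | 4

Derivation:
After JOIN parts (3 rows):
depts.amt | depts.price | depts.score | parts.amt | parts.id
20 | 7 | 8 | 20 | 80
70 | 3 | 8 | 70 | 2
1 | 10 | 70 | 1 | 4
After WHERE (1 rows):
depts.amt | depts.price | depts.score | parts.amt | parts.id
1 | 10 | 70 | 1 | 4
After SELECT (1 rows):
depts.amt | parts.id
1 | 4
After ORDER BY (1 rows):
depts.amt | parts.id
1 | 4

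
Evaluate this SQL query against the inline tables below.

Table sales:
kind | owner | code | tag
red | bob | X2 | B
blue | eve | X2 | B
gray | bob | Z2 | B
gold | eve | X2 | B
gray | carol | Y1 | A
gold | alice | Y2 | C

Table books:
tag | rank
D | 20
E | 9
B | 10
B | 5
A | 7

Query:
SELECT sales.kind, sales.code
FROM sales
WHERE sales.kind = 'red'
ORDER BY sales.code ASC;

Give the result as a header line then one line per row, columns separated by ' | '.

After WHERE (1 rows):
sales.kind | sales.owner | sales.code | sales.tag
red | bob | X2 | B
After SELECT (1 rows):
sales.kind | sales.code
red | X2
After ORDER BY (1 rows):
sales.kind | sales.code
red | X2

== RESULT ==
sales.kind | sales.code
red | X2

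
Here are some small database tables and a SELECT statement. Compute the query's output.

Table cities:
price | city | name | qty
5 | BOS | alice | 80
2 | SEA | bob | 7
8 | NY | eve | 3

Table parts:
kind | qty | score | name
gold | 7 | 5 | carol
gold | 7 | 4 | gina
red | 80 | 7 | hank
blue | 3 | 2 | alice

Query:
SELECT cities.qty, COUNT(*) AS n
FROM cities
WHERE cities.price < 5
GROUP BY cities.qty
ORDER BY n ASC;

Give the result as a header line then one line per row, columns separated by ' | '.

== RESULT ==
cities.qty | n
7 | 1

Derivation:
After WHERE (1 rows):
cities.price | cities.city | cities.name | cities.qty
2 | SEA | bob | 7
After GROUP BY (1 rows):
cities.qty | n
7 | 1
After ORDER BY (1 rows):
cities.qty | n
7 | 1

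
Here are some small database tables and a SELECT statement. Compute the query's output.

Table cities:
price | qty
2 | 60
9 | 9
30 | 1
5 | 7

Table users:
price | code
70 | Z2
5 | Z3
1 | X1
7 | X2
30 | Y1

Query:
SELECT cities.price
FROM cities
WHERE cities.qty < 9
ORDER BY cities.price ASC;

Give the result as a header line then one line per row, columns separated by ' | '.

After WHERE (2 rows):
cities.price | cities.qty
30 | 1
5 | 7
After SELECT (2 rows):
cities.price
30
5
After ORDER BY (2 rows):
cities.price
5
30

== RESULT ==
cities.price
5
30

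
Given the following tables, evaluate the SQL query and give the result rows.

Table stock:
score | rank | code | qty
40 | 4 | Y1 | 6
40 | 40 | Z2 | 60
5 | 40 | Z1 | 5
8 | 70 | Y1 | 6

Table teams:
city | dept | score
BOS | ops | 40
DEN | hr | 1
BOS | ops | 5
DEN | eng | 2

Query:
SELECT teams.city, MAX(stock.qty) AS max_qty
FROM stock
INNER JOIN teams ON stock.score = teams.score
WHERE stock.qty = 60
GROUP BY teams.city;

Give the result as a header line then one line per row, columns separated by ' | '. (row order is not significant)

== RESULT ==
teams.city | max_qty
BOS | 60

Derivation:
After JOIN teams (3 rows):
stock.score | stock.rank | stock.code | stock.qty | teams.city | teams.dept | teams.score
40 | 4 | Y1 | 6 | BOS | ops | 40
40 | 40 | Z2 | 60 | BOS | ops | 40
5 | 40 | Z1 | 5 | BOS | ops | 5
After WHERE (1 rows):
stock.score | stock.rank | stock.code | stock.qty | teams.city | teams.dept | teams.score
40 | 40 | Z2 | 60 | BOS | ops | 40
After GROUP BY (1 rows):
teams.city | max_qty
BOS | 60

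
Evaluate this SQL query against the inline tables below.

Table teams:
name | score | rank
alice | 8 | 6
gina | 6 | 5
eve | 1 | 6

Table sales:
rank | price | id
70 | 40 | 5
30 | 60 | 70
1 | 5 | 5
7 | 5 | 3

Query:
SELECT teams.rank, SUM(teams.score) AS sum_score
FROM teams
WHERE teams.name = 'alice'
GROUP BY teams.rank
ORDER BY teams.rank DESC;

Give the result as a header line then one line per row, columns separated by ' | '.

After WHERE (1 rows):
teams.name | teams.score | teams.rank
alice | 8 | 6
After GROUP BY (1 rows):
teams.rank | sum_score
6 | 8
After ORDER BY (1 rows):
teams.rank | sum_score
6 | 8

== RESULT ==
teams.rank | sum_score
6 | 8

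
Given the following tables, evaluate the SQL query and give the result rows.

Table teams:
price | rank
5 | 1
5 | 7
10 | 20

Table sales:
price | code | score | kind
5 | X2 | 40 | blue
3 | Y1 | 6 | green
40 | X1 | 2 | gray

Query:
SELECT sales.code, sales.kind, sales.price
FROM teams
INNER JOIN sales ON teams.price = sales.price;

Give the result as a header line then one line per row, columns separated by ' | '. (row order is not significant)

== RESULT ==
sales.code | sales.kind | sales.price
X2 | blue | 5
X2 | blue | 5

Derivation:
After JOIN sales (2 rows):
teams.price | teams.rank | sales.price | sales.code | sales.score | sales.kind
5 | 1 | 5 | X2 | 40 | blue
5 | 7 | 5 | X2 | 40 | blue
After SELECT (2 rows):
sales.code | sales.kind | sales.price
X2 | blue | 5
X2 | blue | 5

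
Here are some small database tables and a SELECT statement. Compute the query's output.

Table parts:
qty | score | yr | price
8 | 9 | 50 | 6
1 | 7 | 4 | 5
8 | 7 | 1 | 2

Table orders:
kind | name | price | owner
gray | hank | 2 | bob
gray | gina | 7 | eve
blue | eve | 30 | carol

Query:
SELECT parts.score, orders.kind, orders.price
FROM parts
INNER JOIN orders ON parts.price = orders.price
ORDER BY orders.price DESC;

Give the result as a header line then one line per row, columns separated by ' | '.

== RESULT ==
parts.score | orders.kind | orders.price
7 | gray | 2

Derivation:
After JOIN orders (1 rows):
parts.qty | parts.score | parts.yr | parts.price | orders.kind | orders.name | orders.price | orders.owner
8 | 7 | 1 | 2 | gray | hank | 2 | bob
After SELECT (1 rows):
parts.score | orders.kind | orders.price
7 | gray | 2
After ORDER BY (1 rows):
parts.score | orders.kind | orders.price
7 | gray | 2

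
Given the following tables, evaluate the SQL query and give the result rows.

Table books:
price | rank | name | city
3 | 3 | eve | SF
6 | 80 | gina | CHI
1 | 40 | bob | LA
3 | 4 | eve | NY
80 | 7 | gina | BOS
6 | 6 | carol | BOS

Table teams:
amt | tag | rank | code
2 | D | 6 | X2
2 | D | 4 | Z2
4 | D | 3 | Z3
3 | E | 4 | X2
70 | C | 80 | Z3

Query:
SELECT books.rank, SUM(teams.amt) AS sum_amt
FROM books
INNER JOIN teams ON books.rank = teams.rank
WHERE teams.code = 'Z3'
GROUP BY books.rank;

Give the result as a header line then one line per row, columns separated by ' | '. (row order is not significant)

== RESULT ==
books.rank | sum_amt
3 | 4
80 | 70

Derivation:
After JOIN teams (5 rows):
books.price | books.rank | books.name | books.city | teams.amt | teams.tag | teams.rank | teams.code
3 | 3 | eve | SF | 4 | D | 3 | Z3
6 | 80 | gina | CHI | 70 | C | 80 | Z3
3 | 4 | eve | NY | 2 | D | 4 | Z2
3 | 4 | eve | NY | 3 | E | 4 | X2
6 | 6 | carol | BOS | 2 | D | 6 | X2
After WHERE (2 rows):
books.price | books.rank | books.name | books.city | teams.amt | teams.tag | teams.rank | teams.code
3 | 3 | eve | SF | 4 | D | 3 | Z3
6 | 80 | gina | CHI | 70 | C | 80 | Z3
After GROUP BY (2 rows):
books.rank | sum_amt
3 | 4
80 | 70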